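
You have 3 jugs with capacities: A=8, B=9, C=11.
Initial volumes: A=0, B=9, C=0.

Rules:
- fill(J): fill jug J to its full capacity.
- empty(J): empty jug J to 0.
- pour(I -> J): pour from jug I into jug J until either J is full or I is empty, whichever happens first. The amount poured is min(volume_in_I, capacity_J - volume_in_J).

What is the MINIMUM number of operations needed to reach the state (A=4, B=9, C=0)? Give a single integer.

BFS from (A=0, B=9, C=0). One shortest path:
  1. empty(B) -> (A=0 B=0 C=0)
  2. fill(C) -> (A=0 B=0 C=11)
  3. pour(C -> B) -> (A=0 B=9 C=2)
  4. empty(B) -> (A=0 B=0 C=2)
  5. pour(C -> A) -> (A=2 B=0 C=0)
  6. fill(C) -> (A=2 B=0 C=11)
  7. pour(C -> B) -> (A=2 B=9 C=2)
  8. pour(C -> A) -> (A=4 B=9 C=0)
Reached target in 8 moves.

Answer: 8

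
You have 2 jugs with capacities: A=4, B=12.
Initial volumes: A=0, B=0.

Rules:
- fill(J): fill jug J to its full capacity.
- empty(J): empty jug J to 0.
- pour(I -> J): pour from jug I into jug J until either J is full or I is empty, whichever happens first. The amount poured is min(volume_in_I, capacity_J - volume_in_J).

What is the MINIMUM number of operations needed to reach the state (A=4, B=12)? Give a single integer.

Answer: 2

Derivation:
BFS from (A=0, B=0). One shortest path:
  1. fill(A) -> (A=4 B=0)
  2. fill(B) -> (A=4 B=12)
Reached target in 2 moves.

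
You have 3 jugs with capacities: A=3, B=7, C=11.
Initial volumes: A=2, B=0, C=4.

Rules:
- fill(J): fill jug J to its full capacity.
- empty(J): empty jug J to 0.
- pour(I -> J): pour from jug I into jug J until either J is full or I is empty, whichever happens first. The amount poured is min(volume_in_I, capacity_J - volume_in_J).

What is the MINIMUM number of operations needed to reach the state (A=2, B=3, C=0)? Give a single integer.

Answer: 5

Derivation:
BFS from (A=2, B=0, C=4). One shortest path:
  1. empty(C) -> (A=2 B=0 C=0)
  2. pour(A -> C) -> (A=0 B=0 C=2)
  3. fill(A) -> (A=3 B=0 C=2)
  4. pour(A -> B) -> (A=0 B=3 C=2)
  5. pour(C -> A) -> (A=2 B=3 C=0)
Reached target in 5 moves.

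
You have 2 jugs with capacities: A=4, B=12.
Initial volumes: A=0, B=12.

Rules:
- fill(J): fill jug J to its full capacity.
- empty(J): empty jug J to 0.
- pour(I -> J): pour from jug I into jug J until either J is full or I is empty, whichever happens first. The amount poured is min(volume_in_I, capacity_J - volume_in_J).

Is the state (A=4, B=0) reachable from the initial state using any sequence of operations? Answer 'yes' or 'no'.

Answer: yes

Derivation:
BFS from (A=0, B=12):
  1. fill(A) -> (A=4 B=12)
  2. empty(B) -> (A=4 B=0)
Target reached → yes.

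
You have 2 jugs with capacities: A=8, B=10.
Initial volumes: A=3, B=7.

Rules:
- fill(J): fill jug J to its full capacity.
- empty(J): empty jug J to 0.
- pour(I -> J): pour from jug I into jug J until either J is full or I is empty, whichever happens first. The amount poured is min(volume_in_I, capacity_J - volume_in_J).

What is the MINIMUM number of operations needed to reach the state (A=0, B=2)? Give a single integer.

BFS from (A=3, B=7). One shortest path:
  1. pour(B -> A) -> (A=8 B=2)
  2. empty(A) -> (A=0 B=2)
Reached target in 2 moves.

Answer: 2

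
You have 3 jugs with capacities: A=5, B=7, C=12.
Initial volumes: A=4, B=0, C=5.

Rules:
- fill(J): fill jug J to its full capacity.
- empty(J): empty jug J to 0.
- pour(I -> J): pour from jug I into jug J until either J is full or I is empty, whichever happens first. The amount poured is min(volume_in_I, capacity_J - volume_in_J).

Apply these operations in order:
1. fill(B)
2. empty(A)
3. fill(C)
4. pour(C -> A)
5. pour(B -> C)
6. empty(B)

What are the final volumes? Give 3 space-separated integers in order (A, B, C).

Step 1: fill(B) -> (A=4 B=7 C=5)
Step 2: empty(A) -> (A=0 B=7 C=5)
Step 3: fill(C) -> (A=0 B=7 C=12)
Step 4: pour(C -> A) -> (A=5 B=7 C=7)
Step 5: pour(B -> C) -> (A=5 B=2 C=12)
Step 6: empty(B) -> (A=5 B=0 C=12)

Answer: 5 0 12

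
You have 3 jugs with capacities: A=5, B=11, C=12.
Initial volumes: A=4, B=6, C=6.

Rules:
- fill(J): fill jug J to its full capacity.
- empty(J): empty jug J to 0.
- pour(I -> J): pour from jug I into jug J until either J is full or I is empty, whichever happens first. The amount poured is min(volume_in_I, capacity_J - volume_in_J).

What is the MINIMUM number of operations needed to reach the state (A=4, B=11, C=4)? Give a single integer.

BFS from (A=4, B=6, C=6). One shortest path:
  1. fill(B) -> (A=4 B=11 C=6)
  2. pour(B -> C) -> (A=4 B=5 C=12)
  3. empty(C) -> (A=4 B=5 C=0)
  4. pour(A -> C) -> (A=0 B=5 C=4)
  5. fill(A) -> (A=5 B=5 C=4)
  6. pour(A -> B) -> (A=0 B=10 C=4)
  7. fill(A) -> (A=5 B=10 C=4)
  8. pour(A -> B) -> (A=4 B=11 C=4)
Reached target in 8 moves.

Answer: 8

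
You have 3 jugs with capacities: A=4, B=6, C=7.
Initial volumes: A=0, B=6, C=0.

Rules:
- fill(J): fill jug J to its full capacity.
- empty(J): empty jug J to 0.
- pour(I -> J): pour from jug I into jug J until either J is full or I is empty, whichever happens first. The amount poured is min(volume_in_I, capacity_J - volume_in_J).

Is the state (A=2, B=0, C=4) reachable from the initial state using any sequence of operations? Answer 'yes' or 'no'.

Answer: yes

Derivation:
BFS from (A=0, B=6, C=0):
  1. pour(B -> A) -> (A=4 B=2 C=0)
  2. pour(A -> C) -> (A=0 B=2 C=4)
  3. pour(B -> A) -> (A=2 B=0 C=4)
Target reached → yes.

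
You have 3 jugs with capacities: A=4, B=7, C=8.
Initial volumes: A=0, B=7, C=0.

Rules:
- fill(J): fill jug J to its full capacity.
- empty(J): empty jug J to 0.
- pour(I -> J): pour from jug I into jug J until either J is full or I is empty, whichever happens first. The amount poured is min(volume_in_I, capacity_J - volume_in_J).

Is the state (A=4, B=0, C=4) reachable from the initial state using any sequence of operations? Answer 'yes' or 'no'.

Answer: yes

Derivation:
BFS from (A=0, B=7, C=0):
  1. empty(B) -> (A=0 B=0 C=0)
  2. fill(C) -> (A=0 B=0 C=8)
  3. pour(C -> A) -> (A=4 B=0 C=4)
Target reached → yes.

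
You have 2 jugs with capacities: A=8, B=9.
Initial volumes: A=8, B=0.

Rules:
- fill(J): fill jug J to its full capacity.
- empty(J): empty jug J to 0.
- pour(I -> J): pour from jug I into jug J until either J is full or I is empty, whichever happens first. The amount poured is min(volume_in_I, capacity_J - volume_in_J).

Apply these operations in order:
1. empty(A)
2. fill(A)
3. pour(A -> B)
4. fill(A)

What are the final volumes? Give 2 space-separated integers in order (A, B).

Answer: 8 8

Derivation:
Step 1: empty(A) -> (A=0 B=0)
Step 2: fill(A) -> (A=8 B=0)
Step 3: pour(A -> B) -> (A=0 B=8)
Step 4: fill(A) -> (A=8 B=8)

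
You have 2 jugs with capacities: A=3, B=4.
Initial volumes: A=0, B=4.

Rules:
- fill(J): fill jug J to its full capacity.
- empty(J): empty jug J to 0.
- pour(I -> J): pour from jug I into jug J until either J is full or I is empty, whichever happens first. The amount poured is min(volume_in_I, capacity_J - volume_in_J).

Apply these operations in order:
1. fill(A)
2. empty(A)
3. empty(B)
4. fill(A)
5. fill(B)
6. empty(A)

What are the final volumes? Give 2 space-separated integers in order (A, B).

Answer: 0 4

Derivation:
Step 1: fill(A) -> (A=3 B=4)
Step 2: empty(A) -> (A=0 B=4)
Step 3: empty(B) -> (A=0 B=0)
Step 4: fill(A) -> (A=3 B=0)
Step 5: fill(B) -> (A=3 B=4)
Step 6: empty(A) -> (A=0 B=4)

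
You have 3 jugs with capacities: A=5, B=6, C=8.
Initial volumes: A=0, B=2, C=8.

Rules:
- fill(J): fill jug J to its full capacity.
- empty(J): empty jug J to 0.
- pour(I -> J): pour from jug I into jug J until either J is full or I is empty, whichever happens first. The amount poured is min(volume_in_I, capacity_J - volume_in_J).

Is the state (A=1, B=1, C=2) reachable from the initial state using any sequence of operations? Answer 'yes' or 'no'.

BFS explored all 238 reachable states.
Reachable set includes: (0,0,0), (0,0,1), (0,0,2), (0,0,3), (0,0,4), (0,0,5), (0,0,6), (0,0,7), (0,0,8), (0,1,0), (0,1,1), (0,1,2) ...
Target (A=1, B=1, C=2) not in reachable set → no.

Answer: no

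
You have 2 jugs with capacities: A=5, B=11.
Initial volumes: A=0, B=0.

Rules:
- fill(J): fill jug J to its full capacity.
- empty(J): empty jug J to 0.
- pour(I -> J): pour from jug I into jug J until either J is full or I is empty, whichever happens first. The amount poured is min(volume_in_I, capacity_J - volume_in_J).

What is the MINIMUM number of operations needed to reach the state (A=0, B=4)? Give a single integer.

Answer: 8

Derivation:
BFS from (A=0, B=0). One shortest path:
  1. fill(A) -> (A=5 B=0)
  2. pour(A -> B) -> (A=0 B=5)
  3. fill(A) -> (A=5 B=5)
  4. pour(A -> B) -> (A=0 B=10)
  5. fill(A) -> (A=5 B=10)
  6. pour(A -> B) -> (A=4 B=11)
  7. empty(B) -> (A=4 B=0)
  8. pour(A -> B) -> (A=0 B=4)
Reached target in 8 moves.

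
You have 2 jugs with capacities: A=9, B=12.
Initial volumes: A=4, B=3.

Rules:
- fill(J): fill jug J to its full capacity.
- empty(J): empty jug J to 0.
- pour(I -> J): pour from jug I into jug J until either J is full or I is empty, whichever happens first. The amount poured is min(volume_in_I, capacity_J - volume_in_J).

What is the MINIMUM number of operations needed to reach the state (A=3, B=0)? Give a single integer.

Answer: 2

Derivation:
BFS from (A=4, B=3). One shortest path:
  1. empty(A) -> (A=0 B=3)
  2. pour(B -> A) -> (A=3 B=0)
Reached target in 2 moves.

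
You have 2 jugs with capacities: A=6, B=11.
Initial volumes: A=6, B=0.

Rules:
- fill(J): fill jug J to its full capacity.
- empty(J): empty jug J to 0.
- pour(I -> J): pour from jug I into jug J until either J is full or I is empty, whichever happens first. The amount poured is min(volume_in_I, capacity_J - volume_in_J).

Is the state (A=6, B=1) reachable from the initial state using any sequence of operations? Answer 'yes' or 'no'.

Answer: yes

Derivation:
BFS from (A=6, B=0):
  1. pour(A -> B) -> (A=0 B=6)
  2. fill(A) -> (A=6 B=6)
  3. pour(A -> B) -> (A=1 B=11)
  4. empty(B) -> (A=1 B=0)
  5. pour(A -> B) -> (A=0 B=1)
  6. fill(A) -> (A=6 B=1)
Target reached → yes.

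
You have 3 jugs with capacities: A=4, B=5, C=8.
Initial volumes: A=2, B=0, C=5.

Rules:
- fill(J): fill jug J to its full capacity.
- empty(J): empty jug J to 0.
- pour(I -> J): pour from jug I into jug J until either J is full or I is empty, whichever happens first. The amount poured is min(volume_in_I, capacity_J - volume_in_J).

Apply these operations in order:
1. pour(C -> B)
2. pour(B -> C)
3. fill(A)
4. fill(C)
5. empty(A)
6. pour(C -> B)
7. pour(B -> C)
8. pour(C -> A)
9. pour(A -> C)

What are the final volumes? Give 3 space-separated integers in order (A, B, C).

Answer: 0 0 8

Derivation:
Step 1: pour(C -> B) -> (A=2 B=5 C=0)
Step 2: pour(B -> C) -> (A=2 B=0 C=5)
Step 3: fill(A) -> (A=4 B=0 C=5)
Step 4: fill(C) -> (A=4 B=0 C=8)
Step 5: empty(A) -> (A=0 B=0 C=8)
Step 6: pour(C -> B) -> (A=0 B=5 C=3)
Step 7: pour(B -> C) -> (A=0 B=0 C=8)
Step 8: pour(C -> A) -> (A=4 B=0 C=4)
Step 9: pour(A -> C) -> (A=0 B=0 C=8)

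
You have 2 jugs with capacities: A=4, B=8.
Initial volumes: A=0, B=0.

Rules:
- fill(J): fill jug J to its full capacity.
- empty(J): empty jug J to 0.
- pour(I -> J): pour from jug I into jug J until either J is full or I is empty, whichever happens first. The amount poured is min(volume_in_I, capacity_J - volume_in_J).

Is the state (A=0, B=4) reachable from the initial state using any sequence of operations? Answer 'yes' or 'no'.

Answer: yes

Derivation:
BFS from (A=0, B=0):
  1. fill(A) -> (A=4 B=0)
  2. pour(A -> B) -> (A=0 B=4)
Target reached → yes.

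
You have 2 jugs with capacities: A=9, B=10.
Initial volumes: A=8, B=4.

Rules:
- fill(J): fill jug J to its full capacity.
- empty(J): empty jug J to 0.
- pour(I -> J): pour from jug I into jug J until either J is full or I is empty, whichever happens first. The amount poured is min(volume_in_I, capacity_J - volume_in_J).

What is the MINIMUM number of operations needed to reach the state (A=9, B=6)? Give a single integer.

Answer: 8

Derivation:
BFS from (A=8, B=4). One shortest path:
  1. empty(A) -> (A=0 B=4)
  2. pour(B -> A) -> (A=4 B=0)
  3. fill(B) -> (A=4 B=10)
  4. pour(B -> A) -> (A=9 B=5)
  5. empty(A) -> (A=0 B=5)
  6. pour(B -> A) -> (A=5 B=0)
  7. fill(B) -> (A=5 B=10)
  8. pour(B -> A) -> (A=9 B=6)
Reached target in 8 moves.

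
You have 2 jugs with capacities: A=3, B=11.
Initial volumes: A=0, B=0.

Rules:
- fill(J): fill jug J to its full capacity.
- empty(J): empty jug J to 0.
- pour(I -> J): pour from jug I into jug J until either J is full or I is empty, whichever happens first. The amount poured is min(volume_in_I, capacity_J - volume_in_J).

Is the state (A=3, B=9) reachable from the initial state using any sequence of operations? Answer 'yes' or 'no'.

BFS from (A=0, B=0):
  1. fill(A) -> (A=3 B=0)
  2. pour(A -> B) -> (A=0 B=3)
  3. fill(A) -> (A=3 B=3)
  4. pour(A -> B) -> (A=0 B=6)
  5. fill(A) -> (A=3 B=6)
  6. pour(A -> B) -> (A=0 B=9)
  7. fill(A) -> (A=3 B=9)
Target reached → yes.

Answer: yes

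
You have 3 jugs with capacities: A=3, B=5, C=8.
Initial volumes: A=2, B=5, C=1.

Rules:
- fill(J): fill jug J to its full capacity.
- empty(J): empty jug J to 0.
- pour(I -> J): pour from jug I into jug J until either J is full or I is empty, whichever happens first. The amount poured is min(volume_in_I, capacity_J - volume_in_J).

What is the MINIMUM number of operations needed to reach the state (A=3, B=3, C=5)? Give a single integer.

BFS from (A=2, B=5, C=1). One shortest path:
  1. pour(B -> A) -> (A=3 B=4 C=1)
  2. pour(B -> C) -> (A=3 B=0 C=5)
  3. pour(A -> B) -> (A=0 B=3 C=5)
  4. fill(A) -> (A=3 B=3 C=5)
Reached target in 4 moves.

Answer: 4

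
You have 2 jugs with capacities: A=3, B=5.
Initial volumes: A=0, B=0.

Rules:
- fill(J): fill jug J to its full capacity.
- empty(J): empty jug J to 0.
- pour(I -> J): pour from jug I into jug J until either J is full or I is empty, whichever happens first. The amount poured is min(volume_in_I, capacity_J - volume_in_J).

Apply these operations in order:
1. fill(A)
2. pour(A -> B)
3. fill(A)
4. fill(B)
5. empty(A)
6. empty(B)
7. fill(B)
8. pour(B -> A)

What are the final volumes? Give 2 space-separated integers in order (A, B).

Answer: 3 2

Derivation:
Step 1: fill(A) -> (A=3 B=0)
Step 2: pour(A -> B) -> (A=0 B=3)
Step 3: fill(A) -> (A=3 B=3)
Step 4: fill(B) -> (A=3 B=5)
Step 5: empty(A) -> (A=0 B=5)
Step 6: empty(B) -> (A=0 B=0)
Step 7: fill(B) -> (A=0 B=5)
Step 8: pour(B -> A) -> (A=3 B=2)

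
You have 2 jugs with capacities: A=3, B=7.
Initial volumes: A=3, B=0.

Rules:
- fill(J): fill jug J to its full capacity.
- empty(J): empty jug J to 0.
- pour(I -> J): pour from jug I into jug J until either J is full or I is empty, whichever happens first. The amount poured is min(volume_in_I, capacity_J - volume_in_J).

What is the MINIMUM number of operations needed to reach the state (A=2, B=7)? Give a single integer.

Answer: 5

Derivation:
BFS from (A=3, B=0). One shortest path:
  1. pour(A -> B) -> (A=0 B=3)
  2. fill(A) -> (A=3 B=3)
  3. pour(A -> B) -> (A=0 B=6)
  4. fill(A) -> (A=3 B=6)
  5. pour(A -> B) -> (A=2 B=7)
Reached target in 5 moves.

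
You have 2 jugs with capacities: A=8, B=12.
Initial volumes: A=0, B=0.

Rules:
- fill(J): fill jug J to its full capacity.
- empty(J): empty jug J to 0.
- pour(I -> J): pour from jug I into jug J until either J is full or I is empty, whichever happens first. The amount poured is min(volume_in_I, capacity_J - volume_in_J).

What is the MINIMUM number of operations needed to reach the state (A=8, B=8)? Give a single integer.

BFS from (A=0, B=0). One shortest path:
  1. fill(A) -> (A=8 B=0)
  2. pour(A -> B) -> (A=0 B=8)
  3. fill(A) -> (A=8 B=8)
Reached target in 3 moves.

Answer: 3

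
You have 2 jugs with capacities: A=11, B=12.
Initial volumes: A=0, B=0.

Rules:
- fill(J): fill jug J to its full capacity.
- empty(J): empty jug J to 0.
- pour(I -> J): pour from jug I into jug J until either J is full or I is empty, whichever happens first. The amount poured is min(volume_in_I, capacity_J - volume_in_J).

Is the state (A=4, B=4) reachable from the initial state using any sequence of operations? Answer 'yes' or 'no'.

BFS explored all 46 reachable states.
Reachable set includes: (0,0), (0,1), (0,2), (0,3), (0,4), (0,5), (0,6), (0,7), (0,8), (0,9), (0,10), (0,11) ...
Target (A=4, B=4) not in reachable set → no.

Answer: no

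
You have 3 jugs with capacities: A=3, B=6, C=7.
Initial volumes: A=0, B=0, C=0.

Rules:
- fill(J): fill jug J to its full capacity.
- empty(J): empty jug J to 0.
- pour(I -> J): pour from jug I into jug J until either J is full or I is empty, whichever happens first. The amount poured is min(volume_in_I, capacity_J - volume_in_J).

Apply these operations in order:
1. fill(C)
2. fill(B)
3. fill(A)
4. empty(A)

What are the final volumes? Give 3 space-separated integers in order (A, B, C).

Answer: 0 6 7

Derivation:
Step 1: fill(C) -> (A=0 B=0 C=7)
Step 2: fill(B) -> (A=0 B=6 C=7)
Step 3: fill(A) -> (A=3 B=6 C=7)
Step 4: empty(A) -> (A=0 B=6 C=7)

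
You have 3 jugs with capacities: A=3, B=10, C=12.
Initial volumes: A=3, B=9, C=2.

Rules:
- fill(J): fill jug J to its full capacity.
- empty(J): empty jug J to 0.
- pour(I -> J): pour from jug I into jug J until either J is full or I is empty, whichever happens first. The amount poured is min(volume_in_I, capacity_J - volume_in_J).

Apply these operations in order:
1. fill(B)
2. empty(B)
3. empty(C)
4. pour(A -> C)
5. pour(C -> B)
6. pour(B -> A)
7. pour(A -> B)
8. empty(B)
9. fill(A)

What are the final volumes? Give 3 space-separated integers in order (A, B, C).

Step 1: fill(B) -> (A=3 B=10 C=2)
Step 2: empty(B) -> (A=3 B=0 C=2)
Step 3: empty(C) -> (A=3 B=0 C=0)
Step 4: pour(A -> C) -> (A=0 B=0 C=3)
Step 5: pour(C -> B) -> (A=0 B=3 C=0)
Step 6: pour(B -> A) -> (A=3 B=0 C=0)
Step 7: pour(A -> B) -> (A=0 B=3 C=0)
Step 8: empty(B) -> (A=0 B=0 C=0)
Step 9: fill(A) -> (A=3 B=0 C=0)

Answer: 3 0 0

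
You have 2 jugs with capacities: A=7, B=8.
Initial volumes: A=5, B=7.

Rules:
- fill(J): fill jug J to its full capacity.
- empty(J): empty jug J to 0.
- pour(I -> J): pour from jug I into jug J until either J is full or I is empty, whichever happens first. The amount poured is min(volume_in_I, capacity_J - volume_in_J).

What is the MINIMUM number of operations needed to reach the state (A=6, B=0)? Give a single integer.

Answer: 3

Derivation:
BFS from (A=5, B=7). One shortest path:
  1. fill(A) -> (A=7 B=7)
  2. pour(A -> B) -> (A=6 B=8)
  3. empty(B) -> (A=6 B=0)
Reached target in 3 moves.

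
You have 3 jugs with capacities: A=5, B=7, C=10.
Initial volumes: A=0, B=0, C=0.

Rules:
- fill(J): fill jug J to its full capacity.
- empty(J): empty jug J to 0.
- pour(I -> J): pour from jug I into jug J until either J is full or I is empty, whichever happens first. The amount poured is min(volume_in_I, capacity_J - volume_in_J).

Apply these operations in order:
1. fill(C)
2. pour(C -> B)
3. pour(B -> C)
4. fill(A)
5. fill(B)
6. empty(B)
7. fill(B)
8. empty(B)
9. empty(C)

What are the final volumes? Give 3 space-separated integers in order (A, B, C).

Step 1: fill(C) -> (A=0 B=0 C=10)
Step 2: pour(C -> B) -> (A=0 B=7 C=3)
Step 3: pour(B -> C) -> (A=0 B=0 C=10)
Step 4: fill(A) -> (A=5 B=0 C=10)
Step 5: fill(B) -> (A=5 B=7 C=10)
Step 6: empty(B) -> (A=5 B=0 C=10)
Step 7: fill(B) -> (A=5 B=7 C=10)
Step 8: empty(B) -> (A=5 B=0 C=10)
Step 9: empty(C) -> (A=5 B=0 C=0)

Answer: 5 0 0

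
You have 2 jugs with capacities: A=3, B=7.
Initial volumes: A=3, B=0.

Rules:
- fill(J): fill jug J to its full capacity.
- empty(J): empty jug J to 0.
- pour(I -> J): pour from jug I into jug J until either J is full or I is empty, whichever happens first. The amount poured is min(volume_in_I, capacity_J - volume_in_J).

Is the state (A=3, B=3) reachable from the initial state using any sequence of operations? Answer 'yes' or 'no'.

BFS from (A=3, B=0):
  1. pour(A -> B) -> (A=0 B=3)
  2. fill(A) -> (A=3 B=3)
Target reached → yes.

Answer: yes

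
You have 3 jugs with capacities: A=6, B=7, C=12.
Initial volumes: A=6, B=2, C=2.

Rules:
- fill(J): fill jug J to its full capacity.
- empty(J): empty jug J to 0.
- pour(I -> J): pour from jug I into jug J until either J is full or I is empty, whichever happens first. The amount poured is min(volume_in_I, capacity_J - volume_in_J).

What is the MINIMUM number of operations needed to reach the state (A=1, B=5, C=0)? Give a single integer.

BFS from (A=6, B=2, C=2). One shortest path:
  1. fill(C) -> (A=6 B=2 C=12)
  2. pour(A -> B) -> (A=1 B=7 C=12)
  3. empty(B) -> (A=1 B=0 C=12)
  4. pour(C -> B) -> (A=1 B=7 C=5)
  5. empty(B) -> (A=1 B=0 C=5)
  6. pour(C -> B) -> (A=1 B=5 C=0)
Reached target in 6 moves.

Answer: 6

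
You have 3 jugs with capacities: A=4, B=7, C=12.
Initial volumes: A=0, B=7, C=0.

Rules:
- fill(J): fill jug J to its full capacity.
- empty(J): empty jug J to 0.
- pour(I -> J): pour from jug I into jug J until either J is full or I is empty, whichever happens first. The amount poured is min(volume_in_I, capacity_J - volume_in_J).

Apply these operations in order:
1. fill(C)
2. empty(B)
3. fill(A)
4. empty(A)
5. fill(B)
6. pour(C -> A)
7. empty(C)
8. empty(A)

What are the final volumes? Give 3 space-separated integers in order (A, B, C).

Answer: 0 7 0

Derivation:
Step 1: fill(C) -> (A=0 B=7 C=12)
Step 2: empty(B) -> (A=0 B=0 C=12)
Step 3: fill(A) -> (A=4 B=0 C=12)
Step 4: empty(A) -> (A=0 B=0 C=12)
Step 5: fill(B) -> (A=0 B=7 C=12)
Step 6: pour(C -> A) -> (A=4 B=7 C=8)
Step 7: empty(C) -> (A=4 B=7 C=0)
Step 8: empty(A) -> (A=0 B=7 C=0)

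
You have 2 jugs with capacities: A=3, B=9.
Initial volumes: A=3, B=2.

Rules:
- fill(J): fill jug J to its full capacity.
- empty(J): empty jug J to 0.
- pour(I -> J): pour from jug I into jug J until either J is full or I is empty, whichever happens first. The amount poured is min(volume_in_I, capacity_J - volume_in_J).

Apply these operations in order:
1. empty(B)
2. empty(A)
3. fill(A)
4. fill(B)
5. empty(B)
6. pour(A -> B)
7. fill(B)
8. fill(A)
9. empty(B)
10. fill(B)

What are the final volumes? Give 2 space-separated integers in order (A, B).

Answer: 3 9

Derivation:
Step 1: empty(B) -> (A=3 B=0)
Step 2: empty(A) -> (A=0 B=0)
Step 3: fill(A) -> (A=3 B=0)
Step 4: fill(B) -> (A=3 B=9)
Step 5: empty(B) -> (A=3 B=0)
Step 6: pour(A -> B) -> (A=0 B=3)
Step 7: fill(B) -> (A=0 B=9)
Step 8: fill(A) -> (A=3 B=9)
Step 9: empty(B) -> (A=3 B=0)
Step 10: fill(B) -> (A=3 B=9)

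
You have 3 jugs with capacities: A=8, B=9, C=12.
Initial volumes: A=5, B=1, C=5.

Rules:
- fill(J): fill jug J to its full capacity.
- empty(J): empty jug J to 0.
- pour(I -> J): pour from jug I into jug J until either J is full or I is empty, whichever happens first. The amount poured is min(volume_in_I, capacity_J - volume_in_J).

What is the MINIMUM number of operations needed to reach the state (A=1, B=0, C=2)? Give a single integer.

BFS from (A=5, B=1, C=5). One shortest path:
  1. pour(C -> A) -> (A=8 B=1 C=2)
  2. empty(A) -> (A=0 B=1 C=2)
  3. pour(B -> A) -> (A=1 B=0 C=2)
Reached target in 3 moves.

Answer: 3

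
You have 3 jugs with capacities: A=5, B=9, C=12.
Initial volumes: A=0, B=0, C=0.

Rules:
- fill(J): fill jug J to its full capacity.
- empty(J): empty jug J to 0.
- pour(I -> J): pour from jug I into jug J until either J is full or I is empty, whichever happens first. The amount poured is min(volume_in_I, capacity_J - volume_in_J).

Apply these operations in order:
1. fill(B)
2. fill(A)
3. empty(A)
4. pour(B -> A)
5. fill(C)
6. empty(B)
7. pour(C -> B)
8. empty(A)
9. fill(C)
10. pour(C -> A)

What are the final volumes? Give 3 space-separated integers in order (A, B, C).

Step 1: fill(B) -> (A=0 B=9 C=0)
Step 2: fill(A) -> (A=5 B=9 C=0)
Step 3: empty(A) -> (A=0 B=9 C=0)
Step 4: pour(B -> A) -> (A=5 B=4 C=0)
Step 5: fill(C) -> (A=5 B=4 C=12)
Step 6: empty(B) -> (A=5 B=0 C=12)
Step 7: pour(C -> B) -> (A=5 B=9 C=3)
Step 8: empty(A) -> (A=0 B=9 C=3)
Step 9: fill(C) -> (A=0 B=9 C=12)
Step 10: pour(C -> A) -> (A=5 B=9 C=7)

Answer: 5 9 7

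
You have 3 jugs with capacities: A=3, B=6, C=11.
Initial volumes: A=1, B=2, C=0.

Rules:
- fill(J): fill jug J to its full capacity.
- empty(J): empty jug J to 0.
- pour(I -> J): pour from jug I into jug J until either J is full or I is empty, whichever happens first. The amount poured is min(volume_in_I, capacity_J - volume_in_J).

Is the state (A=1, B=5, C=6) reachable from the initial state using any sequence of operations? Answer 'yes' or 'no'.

Answer: no

Derivation:
BFS explored all 236 reachable states.
Reachable set includes: (0,0,0), (0,0,1), (0,0,2), (0,0,3), (0,0,4), (0,0,5), (0,0,6), (0,0,7), (0,0,8), (0,0,9), (0,0,10), (0,0,11) ...
Target (A=1, B=5, C=6) not in reachable set → no.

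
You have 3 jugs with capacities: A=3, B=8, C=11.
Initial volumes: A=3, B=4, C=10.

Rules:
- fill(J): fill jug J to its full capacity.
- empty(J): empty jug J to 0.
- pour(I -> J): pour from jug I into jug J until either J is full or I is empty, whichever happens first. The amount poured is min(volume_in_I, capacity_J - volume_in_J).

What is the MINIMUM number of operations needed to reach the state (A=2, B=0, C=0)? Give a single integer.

Answer: 3

Derivation:
BFS from (A=3, B=4, C=10). One shortest path:
  1. empty(B) -> (A=3 B=0 C=10)
  2. pour(A -> C) -> (A=2 B=0 C=11)
  3. empty(C) -> (A=2 B=0 C=0)
Reached target in 3 moves.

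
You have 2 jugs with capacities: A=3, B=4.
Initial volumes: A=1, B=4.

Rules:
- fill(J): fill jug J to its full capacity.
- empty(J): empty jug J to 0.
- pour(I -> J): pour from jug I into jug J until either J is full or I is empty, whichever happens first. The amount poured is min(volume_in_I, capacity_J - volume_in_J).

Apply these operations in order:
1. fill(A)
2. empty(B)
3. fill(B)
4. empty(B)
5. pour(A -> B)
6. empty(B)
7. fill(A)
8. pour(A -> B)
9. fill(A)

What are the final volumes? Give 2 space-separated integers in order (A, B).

Step 1: fill(A) -> (A=3 B=4)
Step 2: empty(B) -> (A=3 B=0)
Step 3: fill(B) -> (A=3 B=4)
Step 4: empty(B) -> (A=3 B=0)
Step 5: pour(A -> B) -> (A=0 B=3)
Step 6: empty(B) -> (A=0 B=0)
Step 7: fill(A) -> (A=3 B=0)
Step 8: pour(A -> B) -> (A=0 B=3)
Step 9: fill(A) -> (A=3 B=3)

Answer: 3 3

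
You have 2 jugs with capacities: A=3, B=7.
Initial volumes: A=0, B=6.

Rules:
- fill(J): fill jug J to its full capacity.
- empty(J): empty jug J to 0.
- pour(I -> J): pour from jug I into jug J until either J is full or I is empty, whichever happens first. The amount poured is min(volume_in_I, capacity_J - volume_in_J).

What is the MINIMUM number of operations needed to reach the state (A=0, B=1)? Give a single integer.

BFS from (A=0, B=6). One shortest path:
  1. fill(B) -> (A=0 B=7)
  2. pour(B -> A) -> (A=3 B=4)
  3. empty(A) -> (A=0 B=4)
  4. pour(B -> A) -> (A=3 B=1)
  5. empty(A) -> (A=0 B=1)
Reached target in 5 moves.

Answer: 5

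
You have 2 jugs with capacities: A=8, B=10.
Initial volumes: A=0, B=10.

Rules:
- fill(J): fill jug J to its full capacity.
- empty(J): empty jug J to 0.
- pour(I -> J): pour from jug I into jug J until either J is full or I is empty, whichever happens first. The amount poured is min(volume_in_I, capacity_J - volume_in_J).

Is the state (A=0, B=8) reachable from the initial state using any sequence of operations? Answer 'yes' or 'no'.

Answer: yes

Derivation:
BFS from (A=0, B=10):
  1. fill(A) -> (A=8 B=10)
  2. empty(B) -> (A=8 B=0)
  3. pour(A -> B) -> (A=0 B=8)
Target reached → yes.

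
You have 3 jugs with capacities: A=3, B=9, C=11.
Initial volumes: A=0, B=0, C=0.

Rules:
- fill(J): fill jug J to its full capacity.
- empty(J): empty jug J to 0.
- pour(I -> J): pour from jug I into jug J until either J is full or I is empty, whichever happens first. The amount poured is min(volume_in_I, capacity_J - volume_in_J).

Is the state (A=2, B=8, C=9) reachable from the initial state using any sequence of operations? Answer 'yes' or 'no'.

Answer: no

Derivation:
BFS explored all 320 reachable states.
Reachable set includes: (0,0,0), (0,0,1), (0,0,2), (0,0,3), (0,0,4), (0,0,5), (0,0,6), (0,0,7), (0,0,8), (0,0,9), (0,0,10), (0,0,11) ...
Target (A=2, B=8, C=9) not in reachable set → no.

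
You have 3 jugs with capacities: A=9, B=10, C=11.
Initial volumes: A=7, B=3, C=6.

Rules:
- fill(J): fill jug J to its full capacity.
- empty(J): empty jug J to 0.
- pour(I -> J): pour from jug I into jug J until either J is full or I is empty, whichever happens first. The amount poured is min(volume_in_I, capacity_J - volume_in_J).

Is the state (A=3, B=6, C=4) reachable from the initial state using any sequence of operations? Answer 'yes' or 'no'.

BFS explored all 601 reachable states.
Reachable set includes: (0,0,0), (0,0,1), (0,0,2), (0,0,3), (0,0,4), (0,0,5), (0,0,6), (0,0,7), (0,0,8), (0,0,9), (0,0,10), (0,0,11) ...
Target (A=3, B=6, C=4) not in reachable set → no.

Answer: no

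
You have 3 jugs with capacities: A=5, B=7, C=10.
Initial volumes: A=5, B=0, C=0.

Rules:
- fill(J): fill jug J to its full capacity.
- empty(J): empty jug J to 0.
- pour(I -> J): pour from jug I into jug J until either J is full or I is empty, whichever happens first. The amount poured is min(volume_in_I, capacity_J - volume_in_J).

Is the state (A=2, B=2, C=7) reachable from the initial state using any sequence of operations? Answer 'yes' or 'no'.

BFS explored all 312 reachable states.
Reachable set includes: (0,0,0), (0,0,1), (0,0,2), (0,0,3), (0,0,4), (0,0,5), (0,0,6), (0,0,7), (0,0,8), (0,0,9), (0,0,10), (0,1,0) ...
Target (A=2, B=2, C=7) not in reachable set → no.

Answer: no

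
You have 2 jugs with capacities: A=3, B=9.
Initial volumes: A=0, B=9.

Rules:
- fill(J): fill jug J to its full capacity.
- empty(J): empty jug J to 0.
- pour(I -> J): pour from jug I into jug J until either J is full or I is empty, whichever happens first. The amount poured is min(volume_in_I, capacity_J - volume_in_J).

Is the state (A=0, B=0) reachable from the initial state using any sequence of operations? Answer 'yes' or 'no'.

BFS from (A=0, B=9):
  1. empty(B) -> (A=0 B=0)
Target reached → yes.

Answer: yes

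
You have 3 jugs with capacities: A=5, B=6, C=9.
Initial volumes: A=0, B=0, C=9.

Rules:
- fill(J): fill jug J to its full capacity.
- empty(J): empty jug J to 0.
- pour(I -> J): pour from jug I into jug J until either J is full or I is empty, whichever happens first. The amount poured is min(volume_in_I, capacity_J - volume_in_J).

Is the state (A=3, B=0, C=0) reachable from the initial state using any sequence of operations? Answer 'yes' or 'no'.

Answer: yes

Derivation:
BFS from (A=0, B=0, C=9):
  1. pour(C -> B) -> (A=0 B=6 C=3)
  2. empty(B) -> (A=0 B=0 C=3)
  3. pour(C -> A) -> (A=3 B=0 C=0)
Target reached → yes.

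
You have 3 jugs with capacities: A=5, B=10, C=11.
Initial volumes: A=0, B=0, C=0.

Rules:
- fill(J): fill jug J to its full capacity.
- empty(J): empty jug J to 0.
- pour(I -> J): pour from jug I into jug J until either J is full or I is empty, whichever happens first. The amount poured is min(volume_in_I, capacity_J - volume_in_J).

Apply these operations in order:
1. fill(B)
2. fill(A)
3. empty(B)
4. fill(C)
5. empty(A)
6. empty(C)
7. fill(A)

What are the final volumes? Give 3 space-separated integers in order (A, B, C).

Answer: 5 0 0

Derivation:
Step 1: fill(B) -> (A=0 B=10 C=0)
Step 2: fill(A) -> (A=5 B=10 C=0)
Step 3: empty(B) -> (A=5 B=0 C=0)
Step 4: fill(C) -> (A=5 B=0 C=11)
Step 5: empty(A) -> (A=0 B=0 C=11)
Step 6: empty(C) -> (A=0 B=0 C=0)
Step 7: fill(A) -> (A=5 B=0 C=0)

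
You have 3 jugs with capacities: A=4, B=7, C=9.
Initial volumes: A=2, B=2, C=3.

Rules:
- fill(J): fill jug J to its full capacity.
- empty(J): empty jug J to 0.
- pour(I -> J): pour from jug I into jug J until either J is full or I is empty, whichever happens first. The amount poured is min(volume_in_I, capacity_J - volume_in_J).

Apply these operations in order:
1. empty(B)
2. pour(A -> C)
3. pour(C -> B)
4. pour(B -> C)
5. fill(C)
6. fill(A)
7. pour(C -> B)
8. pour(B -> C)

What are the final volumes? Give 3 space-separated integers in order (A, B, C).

Step 1: empty(B) -> (A=2 B=0 C=3)
Step 2: pour(A -> C) -> (A=0 B=0 C=5)
Step 3: pour(C -> B) -> (A=0 B=5 C=0)
Step 4: pour(B -> C) -> (A=0 B=0 C=5)
Step 5: fill(C) -> (A=0 B=0 C=9)
Step 6: fill(A) -> (A=4 B=0 C=9)
Step 7: pour(C -> B) -> (A=4 B=7 C=2)
Step 8: pour(B -> C) -> (A=4 B=0 C=9)

Answer: 4 0 9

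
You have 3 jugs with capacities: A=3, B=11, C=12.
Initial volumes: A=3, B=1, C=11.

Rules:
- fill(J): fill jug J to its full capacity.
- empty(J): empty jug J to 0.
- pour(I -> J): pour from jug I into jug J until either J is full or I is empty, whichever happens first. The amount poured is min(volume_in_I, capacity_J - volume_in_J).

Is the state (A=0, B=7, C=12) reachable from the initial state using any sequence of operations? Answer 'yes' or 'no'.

Answer: yes

Derivation:
BFS from (A=3, B=1, C=11):
  1. fill(C) -> (A=3 B=1 C=12)
  2. pour(A -> B) -> (A=0 B=4 C=12)
  3. fill(A) -> (A=3 B=4 C=12)
  4. pour(A -> B) -> (A=0 B=7 C=12)
Target reached → yes.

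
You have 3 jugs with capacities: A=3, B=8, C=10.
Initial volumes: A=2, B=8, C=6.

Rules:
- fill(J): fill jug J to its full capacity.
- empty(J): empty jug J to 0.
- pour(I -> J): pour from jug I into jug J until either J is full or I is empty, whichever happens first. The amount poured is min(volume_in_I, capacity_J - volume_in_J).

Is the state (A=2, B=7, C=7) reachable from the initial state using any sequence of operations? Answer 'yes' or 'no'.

Answer: no

Derivation:
BFS explored all 270 reachable states.
Reachable set includes: (0,0,0), (0,0,1), (0,0,2), (0,0,3), (0,0,4), (0,0,5), (0,0,6), (0,0,7), (0,0,8), (0,0,9), (0,0,10), (0,1,0) ...
Target (A=2, B=7, C=7) not in reachable set → no.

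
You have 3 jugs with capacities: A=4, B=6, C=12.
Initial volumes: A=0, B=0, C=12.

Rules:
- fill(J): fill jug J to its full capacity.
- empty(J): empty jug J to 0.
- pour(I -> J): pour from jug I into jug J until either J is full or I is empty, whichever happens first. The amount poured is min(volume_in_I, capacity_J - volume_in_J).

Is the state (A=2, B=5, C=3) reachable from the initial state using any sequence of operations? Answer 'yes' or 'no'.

Answer: no

Derivation:
BFS explored all 74 reachable states.
Reachable set includes: (0,0,0), (0,0,2), (0,0,4), (0,0,6), (0,0,8), (0,0,10), (0,0,12), (0,2,0), (0,2,2), (0,2,4), (0,2,6), (0,2,8) ...
Target (A=2, B=5, C=3) not in reachable set → no.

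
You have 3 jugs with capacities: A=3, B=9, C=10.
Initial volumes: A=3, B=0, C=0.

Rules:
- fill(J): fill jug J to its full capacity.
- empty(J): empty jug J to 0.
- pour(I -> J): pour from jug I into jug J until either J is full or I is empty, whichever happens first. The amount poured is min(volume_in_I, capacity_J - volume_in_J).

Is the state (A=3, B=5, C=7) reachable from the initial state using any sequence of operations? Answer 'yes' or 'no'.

Answer: yes

Derivation:
BFS from (A=3, B=0, C=0):
  1. fill(B) -> (A=3 B=9 C=0)
  2. pour(A -> C) -> (A=0 B=9 C=3)
  3. fill(A) -> (A=3 B=9 C=3)
  4. pour(A -> C) -> (A=0 B=9 C=6)
  5. pour(B -> C) -> (A=0 B=5 C=10)
  6. pour(C -> A) -> (A=3 B=5 C=7)
Target reached → yes.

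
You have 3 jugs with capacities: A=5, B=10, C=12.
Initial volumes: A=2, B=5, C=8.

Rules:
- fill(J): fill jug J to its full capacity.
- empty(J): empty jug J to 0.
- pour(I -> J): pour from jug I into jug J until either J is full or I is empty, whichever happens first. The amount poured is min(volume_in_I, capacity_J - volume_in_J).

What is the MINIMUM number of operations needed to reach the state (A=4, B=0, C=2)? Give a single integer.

BFS from (A=2, B=5, C=8). One shortest path:
  1. empty(B) -> (A=2 B=0 C=8)
  2. fill(C) -> (A=2 B=0 C=12)
  3. pour(C -> B) -> (A=2 B=10 C=2)
  4. empty(B) -> (A=2 B=0 C=2)
  5. pour(C -> A) -> (A=4 B=0 C=0)
  6. fill(C) -> (A=4 B=0 C=12)
  7. pour(C -> B) -> (A=4 B=10 C=2)
  8. empty(B) -> (A=4 B=0 C=2)
Reached target in 8 moves.

Answer: 8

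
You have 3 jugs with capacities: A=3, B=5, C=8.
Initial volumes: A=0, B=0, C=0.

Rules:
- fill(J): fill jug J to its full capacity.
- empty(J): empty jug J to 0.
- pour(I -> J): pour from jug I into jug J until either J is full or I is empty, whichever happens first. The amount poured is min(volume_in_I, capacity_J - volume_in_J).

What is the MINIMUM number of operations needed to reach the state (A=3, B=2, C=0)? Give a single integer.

Answer: 2

Derivation:
BFS from (A=0, B=0, C=0). One shortest path:
  1. fill(B) -> (A=0 B=5 C=0)
  2. pour(B -> A) -> (A=3 B=2 C=0)
Reached target in 2 moves.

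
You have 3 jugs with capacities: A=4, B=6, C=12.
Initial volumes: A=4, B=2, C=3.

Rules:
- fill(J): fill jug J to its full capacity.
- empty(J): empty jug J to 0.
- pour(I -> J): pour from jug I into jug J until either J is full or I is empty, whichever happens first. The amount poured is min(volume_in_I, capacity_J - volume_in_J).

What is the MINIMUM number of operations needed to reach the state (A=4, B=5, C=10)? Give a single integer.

BFS from (A=4, B=2, C=3). One shortest path:
  1. empty(B) -> (A=4 B=0 C=3)
  2. pour(A -> B) -> (A=0 B=4 C=3)
  3. pour(C -> A) -> (A=3 B=4 C=0)
  4. fill(C) -> (A=3 B=4 C=12)
  5. pour(C -> B) -> (A=3 B=6 C=10)
  6. pour(B -> A) -> (A=4 B=5 C=10)
Reached target in 6 moves.

Answer: 6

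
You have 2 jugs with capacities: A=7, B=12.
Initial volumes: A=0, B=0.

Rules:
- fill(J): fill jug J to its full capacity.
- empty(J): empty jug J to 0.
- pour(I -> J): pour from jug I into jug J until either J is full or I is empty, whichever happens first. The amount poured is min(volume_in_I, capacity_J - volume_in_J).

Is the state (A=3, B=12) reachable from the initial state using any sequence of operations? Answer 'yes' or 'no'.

Answer: yes

Derivation:
BFS from (A=0, B=0):
  1. fill(B) -> (A=0 B=12)
  2. pour(B -> A) -> (A=7 B=5)
  3. empty(A) -> (A=0 B=5)
  4. pour(B -> A) -> (A=5 B=0)
  5. fill(B) -> (A=5 B=12)
  6. pour(B -> A) -> (A=7 B=10)
  7. empty(A) -> (A=0 B=10)
  8. pour(B -> A) -> (A=7 B=3)
  9. empty(A) -> (A=0 B=3)
  10. pour(B -> A) -> (A=3 B=0)
  11. fill(B) -> (A=3 B=12)
Target reached → yes.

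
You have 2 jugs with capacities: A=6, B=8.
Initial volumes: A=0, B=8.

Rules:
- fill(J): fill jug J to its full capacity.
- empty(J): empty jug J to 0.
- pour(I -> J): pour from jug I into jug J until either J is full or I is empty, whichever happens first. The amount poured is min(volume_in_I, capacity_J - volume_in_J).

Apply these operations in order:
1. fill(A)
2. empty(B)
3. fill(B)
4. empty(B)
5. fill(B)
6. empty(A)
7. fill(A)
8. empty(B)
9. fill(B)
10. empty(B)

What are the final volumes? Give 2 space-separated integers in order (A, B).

Answer: 6 0

Derivation:
Step 1: fill(A) -> (A=6 B=8)
Step 2: empty(B) -> (A=6 B=0)
Step 3: fill(B) -> (A=6 B=8)
Step 4: empty(B) -> (A=6 B=0)
Step 5: fill(B) -> (A=6 B=8)
Step 6: empty(A) -> (A=0 B=8)
Step 7: fill(A) -> (A=6 B=8)
Step 8: empty(B) -> (A=6 B=0)
Step 9: fill(B) -> (A=6 B=8)
Step 10: empty(B) -> (A=6 B=0)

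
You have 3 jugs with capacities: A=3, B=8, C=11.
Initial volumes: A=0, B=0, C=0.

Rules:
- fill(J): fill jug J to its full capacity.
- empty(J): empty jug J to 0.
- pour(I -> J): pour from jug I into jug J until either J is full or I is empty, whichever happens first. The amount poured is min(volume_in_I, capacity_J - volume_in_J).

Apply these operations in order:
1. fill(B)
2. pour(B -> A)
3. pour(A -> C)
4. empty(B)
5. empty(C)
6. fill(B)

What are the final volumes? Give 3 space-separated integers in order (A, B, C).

Answer: 0 8 0

Derivation:
Step 1: fill(B) -> (A=0 B=8 C=0)
Step 2: pour(B -> A) -> (A=3 B=5 C=0)
Step 3: pour(A -> C) -> (A=0 B=5 C=3)
Step 4: empty(B) -> (A=0 B=0 C=3)
Step 5: empty(C) -> (A=0 B=0 C=0)
Step 6: fill(B) -> (A=0 B=8 C=0)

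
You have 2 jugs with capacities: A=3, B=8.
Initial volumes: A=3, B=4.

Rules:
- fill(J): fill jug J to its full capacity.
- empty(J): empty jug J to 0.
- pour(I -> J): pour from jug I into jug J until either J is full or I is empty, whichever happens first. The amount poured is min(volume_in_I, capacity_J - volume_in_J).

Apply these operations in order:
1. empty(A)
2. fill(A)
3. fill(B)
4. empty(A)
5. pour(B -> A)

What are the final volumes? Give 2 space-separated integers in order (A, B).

Answer: 3 5

Derivation:
Step 1: empty(A) -> (A=0 B=4)
Step 2: fill(A) -> (A=3 B=4)
Step 3: fill(B) -> (A=3 B=8)
Step 4: empty(A) -> (A=0 B=8)
Step 5: pour(B -> A) -> (A=3 B=5)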